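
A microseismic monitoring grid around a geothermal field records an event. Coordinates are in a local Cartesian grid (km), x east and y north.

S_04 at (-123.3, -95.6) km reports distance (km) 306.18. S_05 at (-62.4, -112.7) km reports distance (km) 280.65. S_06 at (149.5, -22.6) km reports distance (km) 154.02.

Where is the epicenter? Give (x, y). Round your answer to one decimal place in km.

x ≈ 93.3 km, y ≈ 120.8 km

Circle about each station: (x + 123.3)² + (y + 95.6)² = 306.18²; (x + 62.4)² + (y + 112.7)² = 280.65²; (x − 149.5)² + (y + 22.6)² = 154.02².
Subtracting pairs of circle equations eliminates x²+y² and gives linear equations (the radical axes):
121.8 x − 34.2 y = 7234.57
545.6 x + 146.0 y = 68542.79
Solving the 2×2 system: x ≈ 93.3, y ≈ 120.8 km.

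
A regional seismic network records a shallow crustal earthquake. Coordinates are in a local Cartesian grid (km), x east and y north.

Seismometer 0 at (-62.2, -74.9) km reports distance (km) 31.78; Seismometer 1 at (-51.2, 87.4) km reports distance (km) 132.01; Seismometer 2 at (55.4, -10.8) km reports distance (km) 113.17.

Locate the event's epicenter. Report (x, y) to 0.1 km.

Circle about each station: (x + 62.2)² + (y + 74.9)² = 31.78²; (x + 51.2)² + (y − 87.4)² = 132.01²; (x − 55.4)² + (y + 10.8)² = 113.17².
Subtracting the Seismometer 0 equation from the Seismometer 1 and Seismometer 2 equations removes the quadratic terms:
22.0 x + 324.6 y = -15635.32
235.2 x + 128.2 y = -18090.53
Solving the 2×2 system: x ≈ -52.6, y ≈ -44.6 km.

x ≈ -52.6 km, y ≈ -44.6 km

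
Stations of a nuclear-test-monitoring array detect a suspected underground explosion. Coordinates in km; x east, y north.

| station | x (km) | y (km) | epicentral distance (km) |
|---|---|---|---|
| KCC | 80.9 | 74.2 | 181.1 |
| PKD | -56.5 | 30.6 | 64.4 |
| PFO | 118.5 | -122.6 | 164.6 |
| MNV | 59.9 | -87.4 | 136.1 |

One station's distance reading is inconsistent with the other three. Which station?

Solve using three stations at a time. Using KCC, PKD, MNV (subtract circle equations pairwise → linear system) gives (x, y) ≈ (-64.9, -33.2).
Distances from that point to each station vs reported:
  KCC: calculated 181.1 vs reported 181.1 → residual 0.0 km
  PKD: calculated 64.3 vs reported 64.4 → residual 0.1 km
  PFO: calculated 204.0 vs reported 164.6 → residual 39.4 km
  MNV: calculated 136.1 vs reported 136.1 → residual 0.0 km
KCC, PKD, MNV are mutually consistent (residuals ≈ 0); PFO is off by 39.4 km.

PFO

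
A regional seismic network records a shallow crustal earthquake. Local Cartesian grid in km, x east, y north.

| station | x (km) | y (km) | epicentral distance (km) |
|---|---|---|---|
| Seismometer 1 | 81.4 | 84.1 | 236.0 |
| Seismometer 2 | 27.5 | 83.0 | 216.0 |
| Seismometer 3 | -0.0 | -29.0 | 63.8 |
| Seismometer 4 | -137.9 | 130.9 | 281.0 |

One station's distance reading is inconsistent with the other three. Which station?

Solve using three stations at a time. Using Seismometer 1, Seismometer 2, Seismometer 4 (subtract circle equations pairwise → linear system) gives (x, y) ≈ (-25.1, -126.4).
Distances from that point to each station vs reported:
  Seismometer 1: calculated 235.9 vs reported 236.0 → residual 0.1 km
  Seismometer 2: calculated 215.9 vs reported 216.0 → residual 0.1 km
  Seismometer 3: calculated 100.6 vs reported 63.8 → residual 36.8 km
  Seismometer 4: calculated 280.9 vs reported 281.0 → residual 0.1 km
Seismometer 1, Seismometer 2, Seismometer 4 are mutually consistent (residuals ≈ 0); Seismometer 3 is off by 36.8 km.

Seismometer 3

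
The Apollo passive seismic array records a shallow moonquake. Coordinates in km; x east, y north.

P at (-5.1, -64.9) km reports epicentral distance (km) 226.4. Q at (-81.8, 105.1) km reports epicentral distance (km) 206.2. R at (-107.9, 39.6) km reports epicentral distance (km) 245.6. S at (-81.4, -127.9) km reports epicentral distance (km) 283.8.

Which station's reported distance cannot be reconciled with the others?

S

Solve using three stations at a time. Using P, Q, R (subtract circle equations pairwise → linear system) gives (x, y) ≈ (123.6, 121.2).
Distances from that point to each station vs reported:
  P: calculated 226.3 vs reported 226.4 → residual 0.1 km
  Q: calculated 206.0 vs reported 206.2 → residual 0.2 km
  R: calculated 245.5 vs reported 245.6 → residual 0.1 km
  S: calculated 322.6 vs reported 283.8 → residual 38.8 km
P, Q, R are mutually consistent (residuals ≈ 0); S is off by 38.8 km.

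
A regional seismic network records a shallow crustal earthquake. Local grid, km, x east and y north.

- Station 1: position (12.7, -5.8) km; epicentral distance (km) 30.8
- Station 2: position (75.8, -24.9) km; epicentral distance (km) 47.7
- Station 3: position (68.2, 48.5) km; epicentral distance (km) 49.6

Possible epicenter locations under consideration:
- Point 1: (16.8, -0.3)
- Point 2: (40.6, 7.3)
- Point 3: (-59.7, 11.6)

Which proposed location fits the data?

Point 2

For each candidate, compare |candidate − station| to the reported distance:
Point 1: residuals Station 1 23.9, Station 2 16.2, Station 3 21.3 → max 23.9 km
Point 2: residuals Station 1 0.0, Station 2 0.0, Station 3 0.0 → max 0.0 km
Point 3: residuals Station 1 43.7, Station 2 92.6, Station 3 83.5 → max 92.6 km
Only Point 2 has all residuals ≈ 0.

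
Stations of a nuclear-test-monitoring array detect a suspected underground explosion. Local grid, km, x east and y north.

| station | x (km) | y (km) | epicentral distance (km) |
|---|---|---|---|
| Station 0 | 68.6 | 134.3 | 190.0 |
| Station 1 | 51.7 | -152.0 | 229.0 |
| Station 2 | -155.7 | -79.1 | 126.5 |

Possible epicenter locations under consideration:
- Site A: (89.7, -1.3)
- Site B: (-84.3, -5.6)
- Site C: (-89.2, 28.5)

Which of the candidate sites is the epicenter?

Site C

For each candidate, compare |candidate − station| to the reported distance:
Site A: residuals Station 0 52.8, Station 1 73.6, Station 2 130.9 → max 130.9 km
Site B: residuals Station 0 17.2, Station 1 29.2, Station 2 24.0 → max 29.2 km
Site C: residuals Station 0 0.0, Station 1 0.0, Station 2 0.0 → max 0.0 km
Only Site C has all residuals ≈ 0.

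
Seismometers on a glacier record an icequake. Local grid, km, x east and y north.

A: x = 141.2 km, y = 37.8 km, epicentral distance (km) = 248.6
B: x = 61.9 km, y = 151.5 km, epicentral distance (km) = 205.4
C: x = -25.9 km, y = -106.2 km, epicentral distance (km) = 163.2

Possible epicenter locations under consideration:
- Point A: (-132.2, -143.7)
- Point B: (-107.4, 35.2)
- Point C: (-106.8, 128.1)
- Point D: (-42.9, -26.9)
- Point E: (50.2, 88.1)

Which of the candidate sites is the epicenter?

Point B

For each candidate, compare |candidate − station| to the reported distance:
Point A: residuals A 79.6, B 147.9, C 50.5 → max 147.9 km
Point B: residuals A 0.0, B 0.0, C 0.0 → max 0.0 km
Point C: residuals A 15.3, B 35.1, C 84.7 → max 84.7 km
Point D: residuals A 53.5, B 1.5, C 82.1 → max 82.1 km
Point E: residuals A 144.6, B 140.9, C 45.5 → max 144.6 km
Only Point B has all residuals ≈ 0.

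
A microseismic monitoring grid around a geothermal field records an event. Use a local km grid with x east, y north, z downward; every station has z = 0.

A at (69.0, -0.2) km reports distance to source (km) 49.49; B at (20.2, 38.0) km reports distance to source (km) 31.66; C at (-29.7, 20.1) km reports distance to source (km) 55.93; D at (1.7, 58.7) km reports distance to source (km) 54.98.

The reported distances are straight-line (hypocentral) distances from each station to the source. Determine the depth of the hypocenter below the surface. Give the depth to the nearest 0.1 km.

z ≈ 15.4 km

Each station gives a sphere (x−x_i)² + (y−y_i)² + z² = d_i² (stations at z=0).
Subtracting the A sphere from B and C: z² cancels, leaving linear equations in x and y:
-97.6 x + 76.4 y = -1462.10
-197.4 x + 40.6 y = -4153.84
Solving: x ≈ 23.203, y ≈ 10.505 km (keep extra digits for the depth step; rounded: 23.2, 10.5).
Then from the A sphere: z² = 49.49² − (x − 69.0)² − (y + 0.2)² with x = 23.203, y = 10.505, so z ≈ 15.404 ≈ 15.4 km.
Check against D (with the unrounded solution): distance 54.98 ≈ 54.98 km. ✓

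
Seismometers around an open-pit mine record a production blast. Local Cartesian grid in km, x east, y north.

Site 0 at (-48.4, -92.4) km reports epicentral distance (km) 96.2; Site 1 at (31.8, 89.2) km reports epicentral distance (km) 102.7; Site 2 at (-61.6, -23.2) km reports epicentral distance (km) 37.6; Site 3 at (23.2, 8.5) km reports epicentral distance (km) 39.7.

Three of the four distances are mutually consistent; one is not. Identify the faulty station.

Solve using three stations at a time. Using Site 0, Site 1, Site 3 (subtract circle equations pairwise → linear system) gives (x, y) ≈ (-15.0, -2.2).
Distances from that point to each station vs reported:
  Site 0: calculated 96.2 vs reported 96.2 → residual 0.0 km
  Site 1: calculated 102.7 vs reported 102.7 → residual 0.0 km
  Site 2: calculated 51.1 vs reported 37.6 → residual 13.5 km
  Site 3: calculated 39.7 vs reported 39.7 → residual 0.0 km
Site 0, Site 1, Site 3 are mutually consistent (residuals ≈ 0); Site 2 is off by 13.5 km.

Site 2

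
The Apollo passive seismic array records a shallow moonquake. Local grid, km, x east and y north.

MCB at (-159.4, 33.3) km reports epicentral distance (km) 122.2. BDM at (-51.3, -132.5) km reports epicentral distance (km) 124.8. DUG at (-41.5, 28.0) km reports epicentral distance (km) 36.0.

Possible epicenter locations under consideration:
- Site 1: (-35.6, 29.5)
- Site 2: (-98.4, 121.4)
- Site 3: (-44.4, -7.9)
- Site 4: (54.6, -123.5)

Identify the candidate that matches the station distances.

Site 3

For each candidate, compare |candidate − station| to the reported distance:
Site 1: residuals MCB 1.7, BDM 38.0, DUG 29.9 → max 38.0 km
Site 2: residuals MCB 15.0, BDM 133.4, DUG 73.4 → max 133.4 km
Site 3: residuals MCB 0.0, BDM 0.0, DUG 0.0 → max 0.0 km
Site 4: residuals MCB 143.1, BDM 18.5, DUG 143.4 → max 143.4 km
Only Site 3 has all residuals ≈ 0.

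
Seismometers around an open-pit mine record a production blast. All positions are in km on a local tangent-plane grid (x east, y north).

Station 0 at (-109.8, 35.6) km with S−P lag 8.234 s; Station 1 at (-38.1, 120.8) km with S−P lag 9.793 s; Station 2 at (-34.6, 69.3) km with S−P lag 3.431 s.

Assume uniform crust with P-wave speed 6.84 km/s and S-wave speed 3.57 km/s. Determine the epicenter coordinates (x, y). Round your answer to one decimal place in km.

Distance from S−P lag: d = Δt · v_P v_S / (v_P − v_S) = Δt · (6.84·3.57)/(6.84−3.57) ≈ 7.4675·Δt.
So d_Station 0 = 61.49, d_Station 1 = 73.13, d_Station 2 = 25.62 km.
Circle about each station: (x + 109.8)² + (y − 35.6)² = 61.49²; (x + 38.1)² + (y − 120.8)² = 73.13²; (x + 34.6)² + (y − 69.3)² = 25.62².
Subtracting the Station 0 equation from the Station 1 and Station 2 equations removes the quadratic terms:
143.4 x + 170.4 y = 1153.87
150.4 x + 67.4 y = -4199.11
Solving the 2×2 system: x ≈ -49.7, y ≈ 48.6 km.
Check against Station 0 (with the unrounded x, y): √((x + 109.8)²+(y − 35.6)²) = 61.49 ≈ 61.49 km. ✓

(-49.7, 48.6)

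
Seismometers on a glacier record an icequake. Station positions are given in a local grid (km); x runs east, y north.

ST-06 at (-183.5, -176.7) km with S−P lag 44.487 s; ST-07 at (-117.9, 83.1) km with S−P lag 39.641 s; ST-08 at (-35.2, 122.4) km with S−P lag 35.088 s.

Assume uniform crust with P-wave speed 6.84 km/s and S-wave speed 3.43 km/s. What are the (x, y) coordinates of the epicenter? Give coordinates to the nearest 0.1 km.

(104.9, -74.2)

Distance from S−P lag: d = Δt · v_P v_S / (v_P − v_S) = Δt · (6.84·3.43)/(6.84−3.43) ≈ 6.8801·Δt.
So d_ST-06 = 306.08, d_ST-07 = 272.73, d_ST-08 = 241.41 km.
Circle about each station: (x + 183.5)² + (y + 176.7)² = 306.08²; (x + 117.9)² + (y − 83.1)² = 272.73²; (x + 35.2)² + (y − 122.4)² = 241.41².
Subtracting pairs of circle equations eliminates x²+y² and gives linear equations (the radical axes):
131.2 x + 519.6 y = -24785.81
296.6 x + 598.2 y = -13268.16
Solving the 2×2 system: x ≈ 104.9, y ≈ -74.2 km.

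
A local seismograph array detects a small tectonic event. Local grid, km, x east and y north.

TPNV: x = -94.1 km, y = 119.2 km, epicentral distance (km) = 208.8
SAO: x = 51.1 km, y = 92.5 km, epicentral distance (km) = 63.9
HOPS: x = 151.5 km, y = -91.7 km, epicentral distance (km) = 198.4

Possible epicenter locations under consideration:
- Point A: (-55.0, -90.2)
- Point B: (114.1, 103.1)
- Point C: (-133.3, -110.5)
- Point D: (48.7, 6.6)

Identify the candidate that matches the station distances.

For each candidate, compare |candidate − station| to the reported distance:
Point A: residuals TPNV 4.2, SAO 147.4, HOPS 8.1 → max 147.4 km
Point B: residuals TPNV 0.0, SAO 0.0, HOPS 0.0 → max 0.0 km
Point C: residuals TPNV 24.2, SAO 210.3, HOPS 87.0 → max 210.3 km
Point D: residuals TPNV 26.9, SAO 22.0, HOPS 56.2 → max 56.2 km
Only Point B has all residuals ≈ 0.

Point B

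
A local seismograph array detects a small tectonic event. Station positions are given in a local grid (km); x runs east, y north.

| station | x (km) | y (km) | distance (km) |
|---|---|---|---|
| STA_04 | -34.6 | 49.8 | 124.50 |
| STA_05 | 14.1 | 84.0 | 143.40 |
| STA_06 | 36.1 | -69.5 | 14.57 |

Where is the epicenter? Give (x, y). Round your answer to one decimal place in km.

(26.1, -58.9)

Circle about each station: (x + 34.6)² + (y − 49.8)² = 124.50²; (x − 14.1)² + (y − 84.0)² = 143.40²; (x − 36.1)² + (y + 69.5)² = 14.57².
Subtracting pairs of circle equations eliminates x²+y² and gives linear equations (the radical axes):
97.4 x + 68.4 y = -1485.70
141.4 x − 238.6 y = 17744.23
Solving the 2×2 system: x ≈ 26.1, y ≈ -58.9 km.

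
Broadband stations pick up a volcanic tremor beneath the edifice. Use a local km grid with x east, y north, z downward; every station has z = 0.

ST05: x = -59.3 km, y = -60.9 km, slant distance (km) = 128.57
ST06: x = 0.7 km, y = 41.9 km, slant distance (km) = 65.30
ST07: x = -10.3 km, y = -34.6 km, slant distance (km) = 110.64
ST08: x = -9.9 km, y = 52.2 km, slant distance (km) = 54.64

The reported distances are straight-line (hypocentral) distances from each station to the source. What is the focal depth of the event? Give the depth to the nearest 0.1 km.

35.6 km

Each station gives a sphere (x−x_i)² + (y−y_i)² + z² = d_i² (stations at z=0).
Subtracting the ST05 sphere from ST06 and ST07: z² cancels, leaving linear equations in x and y:
120.0 x + 205.6 y = 6796.95
98.0 x + 52.6 y = -1633.01
Solving: x ≈ -50.103, y ≈ 62.302 km (keep extra digits for the depth step; rounded: -50.1, 62.3).
Then from the ST05 sphere: z² = 128.57² − (x + 59.3)² − (y + 60.9)² with x = -50.103, y = 62.302, so z ≈ 35.594 ≈ 35.6 km.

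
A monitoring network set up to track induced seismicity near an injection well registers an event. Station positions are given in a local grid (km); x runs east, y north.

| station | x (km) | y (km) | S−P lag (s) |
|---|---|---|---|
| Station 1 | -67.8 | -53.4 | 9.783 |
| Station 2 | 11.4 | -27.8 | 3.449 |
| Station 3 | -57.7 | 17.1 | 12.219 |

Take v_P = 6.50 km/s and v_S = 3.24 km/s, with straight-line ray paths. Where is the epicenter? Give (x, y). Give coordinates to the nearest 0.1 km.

-5.6 km east, -42.2 km north

Distance from S−P lag: d = Δt · v_P v_S / (v_P − v_S) = Δt · (6.50·3.24)/(6.50−3.24) ≈ 6.4601·Δt.
So d_Station 1 = 63.20, d_Station 2 = 22.28, d_Station 3 = 78.94 km.
Circle about each station: (x + 67.8)² + (y + 53.4)² = 63.20²; (x − 11.4)² + (y + 27.8)² = 22.28²; (x + 57.7)² + (y − 17.1)² = 78.94².
Subtracting pairs of circle equations eliminates x²+y² and gives linear equations (the radical axes):
158.4 x + 51.2 y = -3047.76
20.2 x + 141.0 y = -6063.98
Solving the 2×2 system: x ≈ -5.6, y ≈ -42.2 km.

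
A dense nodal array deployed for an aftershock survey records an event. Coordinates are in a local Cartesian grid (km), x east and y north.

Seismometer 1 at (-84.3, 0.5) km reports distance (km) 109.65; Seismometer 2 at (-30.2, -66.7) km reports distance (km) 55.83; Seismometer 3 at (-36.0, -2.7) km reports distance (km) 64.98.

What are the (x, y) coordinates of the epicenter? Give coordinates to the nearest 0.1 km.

x ≈ 18.1 km, y ≈ -38.7 km

Circle about each station: (x + 84.3)² + (y − 0.5)² = 109.65²; (x + 30.2)² + (y + 66.7)² = 55.83²; (x + 36.0)² + (y + 2.7)² = 64.98².
Subtracting pairs of circle equations eliminates x²+y² and gives linear equations (the radical axes):
108.2 x − 134.4 y = 7160.32
96.6 x − 6.4 y = 1997.27
Solving the 2×2 system: x ≈ 18.1, y ≈ -38.7 km.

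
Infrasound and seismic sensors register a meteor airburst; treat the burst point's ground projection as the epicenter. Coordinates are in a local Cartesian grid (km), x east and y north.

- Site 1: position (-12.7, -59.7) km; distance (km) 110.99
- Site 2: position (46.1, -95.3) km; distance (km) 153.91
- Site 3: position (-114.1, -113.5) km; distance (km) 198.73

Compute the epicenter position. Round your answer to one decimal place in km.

Circle about each station: (x + 12.7)² + (y + 59.7)² = 110.99²; (x − 46.1)² + (y + 95.3)² = 153.91²; (x + 114.1)² + (y + 113.5)² = 198.73².
Subtracting pairs of circle equations eliminates x²+y² and gives linear equations (the radical axes):
117.6 x − 71.2 y = -3887.59
-202.8 x − 107.6 y = -4999.15
Solving the 2×2 system: x ≈ -2.3, y ≈ 50.8 km.

x ≈ -2.3 km, y ≈ 50.8 km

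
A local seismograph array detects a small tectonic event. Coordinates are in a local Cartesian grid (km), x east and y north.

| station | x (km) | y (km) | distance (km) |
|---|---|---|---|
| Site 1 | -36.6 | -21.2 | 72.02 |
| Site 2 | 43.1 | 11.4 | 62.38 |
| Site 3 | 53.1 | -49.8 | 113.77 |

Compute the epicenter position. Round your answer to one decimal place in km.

-9.2 km east, 45.4 km north

Circle about each station: (x + 36.6)² + (y + 21.2)² = 72.02²; (x − 43.1)² + (y − 11.4)² = 62.38²; (x − 53.1)² + (y + 49.8)² = 113.77².
Subtracting the Site 1 equation from the Site 2 and Site 3 equations removes the quadratic terms:
159.4 x + 65.2 y = 1494.19
179.4 x − 57.2 y = -4246.08
Solving the 2×2 system: x ≈ -9.2, y ≈ 45.4 km.
Check against Site 1 (with the unrounded x, y): √((x + 36.6)²+(y + 21.2)²) = 72.01 ≈ 72.02 km. ✓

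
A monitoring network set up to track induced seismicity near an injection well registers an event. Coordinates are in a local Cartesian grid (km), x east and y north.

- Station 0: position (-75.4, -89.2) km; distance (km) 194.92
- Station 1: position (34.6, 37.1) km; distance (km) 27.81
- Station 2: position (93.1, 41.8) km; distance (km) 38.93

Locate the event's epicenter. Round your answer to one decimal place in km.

Circle about each station: (x + 75.4)² + (y + 89.2)² = 194.92²; (x − 34.6)² + (y − 37.1)² = 27.81²; (x − 93.1)² + (y − 41.8)² = 38.93².
Subtracting the Station 0 equation from the Station 1 and Station 2 equations removes the quadratic terms:
220.0 x + 252.6 y = 26152.18
337.0 x + 262.0 y = 33251.31
Solving the 2×2 system: x ≈ 56.3, y ≈ 54.5 km.
Check against Station 0 (with the unrounded x, y): √((x + 75.4)²+(y + 89.2)²) = 194.92 ≈ 194.92 km. ✓

x ≈ 56.3 km, y ≈ 54.5 km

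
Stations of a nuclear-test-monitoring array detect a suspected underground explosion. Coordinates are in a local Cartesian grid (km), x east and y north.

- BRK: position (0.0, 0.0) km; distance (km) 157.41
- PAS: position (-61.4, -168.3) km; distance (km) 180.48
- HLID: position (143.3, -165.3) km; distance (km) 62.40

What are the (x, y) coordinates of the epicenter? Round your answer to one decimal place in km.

Circle about each station: x² + y² = 157.41²; (x + 61.4)² + (y + 168.3)² = 180.48²; (x − 143.3)² + (y + 165.3)² = 62.40².
Subtracting the BRK equation from the PAS and HLID equations removes the quadratic terms:
-122.8 x − 336.6 y = 24299.73
286.6 x − 330.6 y = 68743.13
Solving the 2×2 system: x ≈ 110.2, y ≈ -112.4 km.

(110.2, -112.4)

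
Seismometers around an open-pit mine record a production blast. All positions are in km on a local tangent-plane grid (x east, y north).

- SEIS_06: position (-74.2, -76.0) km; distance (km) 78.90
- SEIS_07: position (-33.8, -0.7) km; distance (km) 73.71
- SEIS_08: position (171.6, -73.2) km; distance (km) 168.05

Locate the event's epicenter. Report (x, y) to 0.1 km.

Circle about each station: (x + 74.2)² + (y + 76.0)² = 78.90²; (x + 33.8)² + (y + 0.7)² = 73.71²; (x − 171.6)² + (y + 73.2)² = 168.05².
Subtracting the SEIS_06 equation from the SEIS_07 and SEIS_08 equations removes the quadratic terms:
80.8 x + 150.6 y = -9346.66
491.6 x + 5.6 y = 1507.57
Solving the 2×2 system: x ≈ 3.8, y ≈ -64.1 km.

x ≈ 3.8 km, y ≈ -64.1 km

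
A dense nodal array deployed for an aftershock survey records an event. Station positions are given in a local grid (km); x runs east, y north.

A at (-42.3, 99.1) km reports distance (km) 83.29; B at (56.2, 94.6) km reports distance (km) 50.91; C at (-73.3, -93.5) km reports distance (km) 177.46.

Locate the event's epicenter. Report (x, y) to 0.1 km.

x ≈ 27.0 km, y ≈ 52.9 km

Circle about each station: (x + 42.3)² + (y − 99.1)² = 83.29²; (x − 56.2)² + (y − 94.6)² = 50.91²; (x + 73.3)² + (y + 93.5)² = 177.46².
Subtracting pairs of circle equations eliminates x²+y² and gives linear equations (the radical axes):
197.0 x − 9.0 y = 4842.90
-62.0 x − 385.2 y = -22049.79
Solving the 2×2 system: x ≈ 27.0, y ≈ 52.9 km.
Check against A (with the unrounded x, y): √((x + 42.3)²+(y − 99.1)²) = 83.29 ≈ 83.29 km. ✓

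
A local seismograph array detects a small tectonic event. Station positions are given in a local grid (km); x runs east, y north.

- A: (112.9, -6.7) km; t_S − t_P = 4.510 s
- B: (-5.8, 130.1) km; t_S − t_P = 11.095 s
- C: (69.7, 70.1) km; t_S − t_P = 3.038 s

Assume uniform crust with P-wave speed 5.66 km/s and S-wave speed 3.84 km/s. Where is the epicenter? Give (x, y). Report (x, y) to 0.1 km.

95.0 km east, 44.1 km north

Distance from S−P lag: d = Δt · v_P v_S / (v_P − v_S) = Δt · (5.66·3.84)/(5.66−3.84) ≈ 11.9420·Δt.
So d_A = 53.86, d_B = 132.50, d_C = 36.28 km.
Circle about each station: (x − 112.9)² + (y + 6.7)² = 53.86²; (x + 5.8)² + (y − 130.1)² = 132.50²; (x − 69.7)² + (y − 70.1)² = 36.28².
Subtracting pairs of circle equations eliminates x²+y² and gives linear equations (the radical axes):
-237.4 x + 273.6 y = -10487.00
-86.4 x + 153.6 y = -1434.54
Solving the 2×2 system: x ≈ 95.0, y ≈ 44.1 km.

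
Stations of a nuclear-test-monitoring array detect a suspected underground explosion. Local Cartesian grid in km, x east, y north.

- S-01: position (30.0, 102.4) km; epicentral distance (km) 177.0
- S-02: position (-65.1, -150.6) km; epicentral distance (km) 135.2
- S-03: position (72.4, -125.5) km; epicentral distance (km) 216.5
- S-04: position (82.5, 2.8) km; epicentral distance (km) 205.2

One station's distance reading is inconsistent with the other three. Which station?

Solve using three stations at a time. Using S-02, S-03, S-04 (subtract circle equations pairwise → linear system) gives (x, y) ≈ (-120.6, -27.2).
Distances from that point to each station vs reported:
  S-01: calculated 198.7 vs reported 177.0 → residual 21.7 km
  S-02: calculated 135.3 vs reported 135.2 → residual 0.1 km
  S-03: calculated 216.6 vs reported 216.5 → residual 0.1 km
  S-04: calculated 205.3 vs reported 205.2 → residual 0.1 km
S-02, S-03, S-04 are mutually consistent (residuals ≈ 0); S-01 is off by 21.7 km.

S-01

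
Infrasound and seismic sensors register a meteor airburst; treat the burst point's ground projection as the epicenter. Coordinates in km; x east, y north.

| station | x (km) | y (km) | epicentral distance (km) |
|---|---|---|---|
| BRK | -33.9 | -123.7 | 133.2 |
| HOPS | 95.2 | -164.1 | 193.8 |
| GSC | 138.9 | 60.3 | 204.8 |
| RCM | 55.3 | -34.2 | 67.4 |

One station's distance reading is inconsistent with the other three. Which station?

Solve using three stations at a time. Using BRK, HOPS, RCM (subtract circle equations pairwise → linear system) gives (x, y) ≈ (0.5, 5.0).
Distances from that point to each station vs reported:
  BRK: calculated 133.2 vs reported 133.2 → residual 0.0 km
  HOPS: calculated 193.8 vs reported 193.8 → residual 0.0 km
  GSC: calculated 149.1 vs reported 204.8 → residual 55.7 km
  RCM: calculated 67.4 vs reported 67.4 → residual 0.0 km
BRK, HOPS, RCM are mutually consistent (residuals ≈ 0); GSC is off by 55.7 km.

GSC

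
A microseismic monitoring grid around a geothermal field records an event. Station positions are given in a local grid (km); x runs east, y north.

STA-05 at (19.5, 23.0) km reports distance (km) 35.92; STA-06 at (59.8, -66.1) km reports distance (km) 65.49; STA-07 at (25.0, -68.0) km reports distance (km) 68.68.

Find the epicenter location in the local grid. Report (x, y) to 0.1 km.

Circle about each station: (x − 19.5)² + (y − 23.0)² = 35.92²; (x − 59.8)² + (y + 66.1)² = 65.49²; (x − 25.0)² + (y + 68.0)² = 68.68².
Subtracting the STA-05 equation from the STA-06 and STA-07 equations removes the quadratic terms:
80.6 x − 178.2 y = 4037.31
11.0 x − 182.0 y = 913.05
Solving the 2×2 system: x ≈ 45.0, y ≈ -2.3 km.
Check against STA-05 (with the unrounded x, y): √((x − 19.5)²+(y − 23.0)²) = 35.93 ≈ 35.92 km. ✓

(45.0, -2.3)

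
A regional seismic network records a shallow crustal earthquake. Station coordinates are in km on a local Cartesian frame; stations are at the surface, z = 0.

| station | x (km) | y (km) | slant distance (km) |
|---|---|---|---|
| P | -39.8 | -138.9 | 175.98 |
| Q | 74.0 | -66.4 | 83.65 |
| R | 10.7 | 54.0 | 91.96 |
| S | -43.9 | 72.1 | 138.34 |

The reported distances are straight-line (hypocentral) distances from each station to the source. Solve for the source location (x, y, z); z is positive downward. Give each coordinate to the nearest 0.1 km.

x ≈ 59.2 km, y ≈ -3.4 km, depth ≈ 53.0 km

Each station gives a sphere (x−x_i)² + (y−y_i)² + z² = d_i² (stations at z=0).
Subtracting the P sphere from Q and R: z² cancels, leaving linear equations in x and y:
227.6 x + 145.0 y = 12979.35
101.0 x + 385.8 y = 4665.56
Solving: x ≈ 59.196, y ≈ -3.404 km (keep extra digits for the depth step; rounded: 59.2, -3.4).
Then from the P sphere: z² = 175.98² − (x + 39.8)² − (y + 138.9)² with x = 59.196, y = -3.404, so z ≈ 53.006 ≈ 53.0 km.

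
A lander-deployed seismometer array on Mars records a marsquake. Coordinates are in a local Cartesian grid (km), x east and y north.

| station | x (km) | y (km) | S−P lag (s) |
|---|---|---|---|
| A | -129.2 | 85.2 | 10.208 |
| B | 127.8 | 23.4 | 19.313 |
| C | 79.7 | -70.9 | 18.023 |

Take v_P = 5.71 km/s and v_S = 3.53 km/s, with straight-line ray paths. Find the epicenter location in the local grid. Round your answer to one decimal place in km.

Distance from S−P lag: d = Δt · v_P v_S / (v_P − v_S) = Δt · (5.71·3.53)/(5.71−3.53) ≈ 9.2460·Δt.
So d_A = 94.38, d_B = 178.57, d_C = 166.64 km.
Circle about each station: (x + 129.2)² + (y − 85.2)² = 94.38²; (x − 127.8)² + (y − 23.4)² = 178.57²; (x − 79.7)² + (y + 70.9)² = 166.64².
Subtracting the A equation from the B and C equations removes the quadratic terms:
514.0 x − 123.6 y = -30050.94
417.8 x − 312.2 y = -31434.09
Solving the 2×2 system: x ≈ -50.5, y ≈ 33.1 km.

(-50.5, 33.1)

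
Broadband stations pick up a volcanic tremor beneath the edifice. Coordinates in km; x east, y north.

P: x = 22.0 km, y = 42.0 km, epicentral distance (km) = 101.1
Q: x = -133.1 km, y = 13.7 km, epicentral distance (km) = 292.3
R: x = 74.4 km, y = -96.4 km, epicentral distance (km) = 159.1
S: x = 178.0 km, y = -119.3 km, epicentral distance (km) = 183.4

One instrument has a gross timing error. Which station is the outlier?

Solve using three stations at a time. Using P, R, S (subtract circle equations pairwise → linear system) gives (x, y) ≈ (122.1, 55.3).
Distances from that point to each station vs reported:
  P: calculated 101.0 vs reported 101.1 → residual 0.1 km
  Q: calculated 258.6 vs reported 292.3 → residual 33.7 km
  R: calculated 159.0 vs reported 159.1 → residual 0.1 km
  S: calculated 183.3 vs reported 183.4 → residual 0.1 km
P, R, S are mutually consistent (residuals ≈ 0); Q is off by 33.7 km.

Q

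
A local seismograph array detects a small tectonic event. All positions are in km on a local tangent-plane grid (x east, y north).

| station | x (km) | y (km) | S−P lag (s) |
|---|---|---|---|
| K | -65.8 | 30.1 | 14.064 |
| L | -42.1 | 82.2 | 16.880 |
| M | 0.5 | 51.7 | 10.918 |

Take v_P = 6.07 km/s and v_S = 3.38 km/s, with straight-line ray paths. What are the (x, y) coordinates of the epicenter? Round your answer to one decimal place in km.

Distance from S−P lag: d = Δt · v_P v_S / (v_P − v_S) = Δt · (6.07·3.38)/(6.07−3.38) ≈ 7.6270·Δt.
So d_K = 107.27, d_L = 128.74, d_M = 83.27 km.
Circle about each station: (x + 65.8)² + (y − 30.1)² = 107.27²; (x + 42.1)² + (y − 82.2)² = 128.74²; (x − 0.5)² + (y − 51.7)² = 83.27².
Subtracting pairs of circle equations eliminates x²+y² and gives linear equations (the radical axes):
47.4 x + 104.2 y = -1773.53
132.6 x + 43.2 y = 2010.45
Solving the 2×2 system: x ≈ 24.3, y ≈ -28.1 km.

24.3 km east, -28.1 km north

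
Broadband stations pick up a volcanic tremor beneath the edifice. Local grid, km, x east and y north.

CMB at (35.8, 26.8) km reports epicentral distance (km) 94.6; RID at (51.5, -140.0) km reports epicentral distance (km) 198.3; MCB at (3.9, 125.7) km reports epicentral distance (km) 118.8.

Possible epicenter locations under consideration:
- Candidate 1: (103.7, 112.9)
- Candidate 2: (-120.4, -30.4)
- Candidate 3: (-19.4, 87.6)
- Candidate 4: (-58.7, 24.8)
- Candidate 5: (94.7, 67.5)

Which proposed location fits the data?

For each candidate, compare |candidate − station| to the reported distance:
Candidate 1: residuals CMB 15.1, RID 59.9, MCB 18.2 → max 59.9 km
Candidate 2: residuals CMB 71.7, RID 5.6, MCB 80.7 → max 80.7 km
Candidate 3: residuals CMB 12.5, RID 40.1, MCB 74.1 → max 74.1 km
Candidate 4: residuals CMB 0.1, RID 0.0, MCB 0.1 → max 0.1 km
Candidate 5: residuals CMB 23.0, RID 13.6, MCB 10.9 → max 23.0 km
Only Candidate 4 has all residuals ≈ 0.

Candidate 4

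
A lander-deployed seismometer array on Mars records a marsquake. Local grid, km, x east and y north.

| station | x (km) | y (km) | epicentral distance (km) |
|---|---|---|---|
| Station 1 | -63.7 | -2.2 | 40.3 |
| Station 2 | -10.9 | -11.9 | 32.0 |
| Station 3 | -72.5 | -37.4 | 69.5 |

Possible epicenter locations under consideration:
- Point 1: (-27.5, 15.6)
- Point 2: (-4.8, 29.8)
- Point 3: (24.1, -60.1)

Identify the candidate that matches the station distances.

Point 1

For each candidate, compare |candidate − station| to the reported distance:
Point 1: residuals Station 1 0.0, Station 2 0.1, Station 3 0.0 → max 0.1 km
Point 2: residuals Station 1 26.7, Station 2 10.1, Station 3 25.9 → max 26.7 km
Point 3: residuals Station 1 64.9, Station 2 27.6, Station 3 29.7 → max 64.9 km
Only Point 1 has all residuals ≈ 0.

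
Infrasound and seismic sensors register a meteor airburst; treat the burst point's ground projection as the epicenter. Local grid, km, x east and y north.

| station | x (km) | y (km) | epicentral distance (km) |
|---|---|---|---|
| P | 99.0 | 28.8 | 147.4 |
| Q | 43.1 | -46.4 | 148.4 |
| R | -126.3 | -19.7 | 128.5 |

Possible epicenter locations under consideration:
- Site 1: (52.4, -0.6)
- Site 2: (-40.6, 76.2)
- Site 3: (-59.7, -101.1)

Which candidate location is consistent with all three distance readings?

Site 2

For each candidate, compare |candidate − station| to the reported distance:
Site 1: residuals P 92.3, Q 101.7, R 51.2 → max 101.7 km
Site 2: residuals P 0.0, Q 0.0, R 0.1 → max 0.1 km
Site 3: residuals P 57.7, Q 32.0, R 23.3 → max 57.7 km
Only Site 2 has all residuals ≈ 0.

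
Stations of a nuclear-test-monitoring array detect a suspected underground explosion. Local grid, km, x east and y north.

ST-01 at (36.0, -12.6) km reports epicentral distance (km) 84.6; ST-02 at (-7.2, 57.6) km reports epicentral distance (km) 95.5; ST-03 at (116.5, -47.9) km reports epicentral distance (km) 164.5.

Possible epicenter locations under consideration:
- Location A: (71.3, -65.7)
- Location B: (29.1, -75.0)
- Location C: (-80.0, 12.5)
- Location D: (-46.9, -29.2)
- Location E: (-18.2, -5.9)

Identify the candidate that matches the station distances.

Location D

For each candidate, compare |candidate − station| to the reported distance:
Location A: residuals ST-01 20.8, ST-02 50.7, ST-03 115.9 → max 115.9 km
Location B: residuals ST-01 21.8, ST-02 42.0, ST-03 73.0 → max 73.0 km
Location C: residuals ST-01 34.1, ST-02 9.9, ST-03 41.1 → max 41.1 km
Location D: residuals ST-01 0.1, ST-02 0.1, ST-03 0.0 → max 0.1 km
Location E: residuals ST-01 30.0, ST-02 31.1, ST-03 23.4 → max 31.1 km
Only Location D has all residuals ≈ 0.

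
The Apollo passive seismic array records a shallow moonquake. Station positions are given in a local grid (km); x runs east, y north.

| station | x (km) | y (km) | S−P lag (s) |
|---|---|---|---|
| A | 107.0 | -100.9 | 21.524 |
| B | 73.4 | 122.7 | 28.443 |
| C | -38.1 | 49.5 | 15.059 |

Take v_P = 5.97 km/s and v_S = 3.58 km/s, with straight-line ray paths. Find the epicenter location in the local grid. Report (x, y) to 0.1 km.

Distance from S−P lag: d = Δt · v_P v_S / (v_P − v_S) = Δt · (5.97·3.58)/(5.97−3.58) ≈ 8.9425·Δt.
So d_A = 192.48, d_B = 254.35, d_C = 134.67 km.
Circle about each station: (x − 107.0)² + (y + 100.9)² = 192.48²; (x − 73.4)² + (y − 122.7)² = 254.35²; (x + 38.1)² + (y − 49.5)² = 134.67².
Subtracting the A equation from the B and C equations removes the quadratic terms:
-67.2 x + 447.2 y = -28832.33
-290.2 x + 300.8 y = 1184.59
Solving the 2×2 system: x ≈ -84.0, y ≈ -77.1 km.

-84.0 km east, -77.1 km north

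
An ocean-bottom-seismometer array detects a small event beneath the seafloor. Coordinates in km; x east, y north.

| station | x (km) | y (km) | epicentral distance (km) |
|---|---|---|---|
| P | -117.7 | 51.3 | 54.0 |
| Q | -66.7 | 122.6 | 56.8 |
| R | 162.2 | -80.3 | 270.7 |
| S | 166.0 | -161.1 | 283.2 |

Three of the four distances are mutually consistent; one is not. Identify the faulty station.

S

Solve using three stations at a time. Using P, Q, R (subtract circle equations pairwise → linear system) gives (x, y) ≈ (-65.7, 65.8).
Distances from that point to each station vs reported:
  P: calculated 54.0 vs reported 54.0 → residual 0.0 km
  Q: calculated 56.8 vs reported 56.8 → residual 0.0 km
  R: calculated 270.7 vs reported 270.7 → residual 0.0 km
  S: calculated 324.3 vs reported 283.2 → residual 41.1 km
P, Q, R are mutually consistent (residuals ≈ 0); S is off by 41.1 km.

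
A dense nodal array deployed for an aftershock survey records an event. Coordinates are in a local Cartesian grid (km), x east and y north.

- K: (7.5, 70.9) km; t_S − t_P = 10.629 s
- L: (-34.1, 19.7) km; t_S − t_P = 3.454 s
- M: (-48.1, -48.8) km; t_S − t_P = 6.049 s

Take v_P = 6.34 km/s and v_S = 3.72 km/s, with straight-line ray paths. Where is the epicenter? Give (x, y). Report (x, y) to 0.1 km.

Distance from S−P lag: d = Δt · v_P v_S / (v_P − v_S) = Δt · (6.34·3.72)/(6.34−3.72) ≈ 9.0018·Δt.
So d_K = 95.68, d_L = 31.09, d_M = 54.45 km.
Circle about each station: (x − 7.5)² + (y − 70.9)² = 95.68²; (x + 34.1)² + (y − 19.7)² = 31.09²; (x + 48.1)² + (y + 48.8)² = 54.45².
Subtracting the K equation from the L and M equations removes the quadratic terms:
-83.2 x − 102.4 y = 4655.91
-111.2 x − 239.4 y = 5801.85
Solving the 2×2 system: x ≈ -61.0, y ≈ 4.1 km.

-61.0 km east, 4.1 km north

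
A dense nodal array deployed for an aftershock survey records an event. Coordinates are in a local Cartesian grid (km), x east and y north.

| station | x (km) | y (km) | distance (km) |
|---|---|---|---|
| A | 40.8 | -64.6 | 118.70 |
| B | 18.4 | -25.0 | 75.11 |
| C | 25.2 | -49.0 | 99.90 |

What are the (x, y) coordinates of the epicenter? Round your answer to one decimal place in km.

7.4 km east, 49.3 km north

Circle about each station: (x − 40.8)² + (y + 64.6)² = 118.70²; (x − 18.4)² + (y + 25.0)² = 75.11²; (x − 25.2)² + (y + 49.0)² = 99.90².
Subtracting pairs of circle equations eliminates x²+y² and gives linear equations (the radical axes):
-44.8 x + 79.2 y = 3573.94
-31.2 x + 31.2 y = 1307.92
Solving the 2×2 system: x ≈ 7.4, y ≈ 49.3 km.
Check against A (with the unrounded x, y): √((x − 40.8)²+(y + 64.6)²) = 118.70 ≈ 118.70 km. ✓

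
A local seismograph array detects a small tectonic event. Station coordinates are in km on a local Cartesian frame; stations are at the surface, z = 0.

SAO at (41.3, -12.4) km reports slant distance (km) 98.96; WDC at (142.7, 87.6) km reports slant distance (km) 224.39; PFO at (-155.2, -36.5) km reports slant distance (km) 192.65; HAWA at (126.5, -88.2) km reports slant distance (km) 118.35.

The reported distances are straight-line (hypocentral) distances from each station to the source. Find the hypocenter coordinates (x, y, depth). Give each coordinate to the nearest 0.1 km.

Each station gives a sphere (x−x_i)² + (y−y_i)² + z² = d_i² (stations at z=0).
Subtracting the SAO sphere from WDC and PFO: z² cancels, leaving linear equations in x and y:
202.8 x + 200.0 y = -14380.19
-393.0 x − 48.2 y = -3761.10
Solving: x ≈ 21.000, y ≈ -93.195 km (keep extra digits for the depth step; rounded: 21.0, -93.2).
Then from the SAO sphere: z² = 98.96² − (x − 41.3)² − (y + 12.4)² with x = 21.000, y = -93.195, so z ≈ 53.415 ≈ 53.4 km.
Check against HAWA (with the unrounded solution): distance 118.36 ≈ 118.35 km. ✓

x ≈ 21.0 km, y ≈ -93.2 km, depth ≈ 53.4 km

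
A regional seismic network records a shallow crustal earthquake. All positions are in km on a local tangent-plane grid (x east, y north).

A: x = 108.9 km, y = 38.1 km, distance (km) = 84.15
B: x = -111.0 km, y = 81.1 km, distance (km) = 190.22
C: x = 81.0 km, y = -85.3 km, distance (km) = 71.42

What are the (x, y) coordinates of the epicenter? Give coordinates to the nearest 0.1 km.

Circle about each station: (x − 108.9)² + (y − 38.1)² = 84.15²; (x + 111.0)² + (y − 81.1)² = 190.22²; (x − 81.0)² + (y + 85.3)² = 71.42².
Subtracting the A equation from the B and C equations removes the quadratic terms:
-439.8 x + 86.0 y = -23515.04
-55.8 x − 246.8 y = 2506.68
Solving the 2×2 system: x ≈ 49.3, y ≈ -21.3 km.

49.3 km east, -21.3 km north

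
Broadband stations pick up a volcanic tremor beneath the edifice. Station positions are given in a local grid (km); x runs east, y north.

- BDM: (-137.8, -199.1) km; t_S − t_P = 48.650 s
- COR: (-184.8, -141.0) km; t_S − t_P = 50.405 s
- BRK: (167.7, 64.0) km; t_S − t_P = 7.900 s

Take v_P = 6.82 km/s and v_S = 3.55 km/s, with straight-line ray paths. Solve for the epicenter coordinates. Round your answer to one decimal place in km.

Distance from S−P lag: d = Δt · v_P v_S / (v_P − v_S) = Δt · (6.82·3.55)/(6.82−3.55) ≈ 7.4040·Δt.
So d_BDM = 360.20, d_COR = 373.20, d_BRK = 58.49 km.
Circle about each station: (x + 137.8)² + (y + 199.1)² = 360.20²; (x + 184.8)² + (y + 141.0)² = 373.20²; (x − 167.7)² + (y − 64.0)² = 58.49².
Subtracting pairs of circle equations eliminates x²+y² and gives linear equations (the radical axes):
-94.0 x + 116.2 y = -14131.81
611.0 x + 526.2 y = 99912.60
Solving the 2×2 system: x ≈ 158.1, y ≈ 6.3 km.
Check against BDM (with the unrounded x, y): √((x + 137.8)²+(y + 199.1)²) = 360.20 ≈ 360.20 km. ✓

158.1 km east, 6.3 km north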